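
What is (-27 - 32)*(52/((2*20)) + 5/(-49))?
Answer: -34633/490 ≈ -70.680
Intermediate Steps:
(-27 - 32)*(52/((2*20)) + 5/(-49)) = -59*(52/40 + 5*(-1/49)) = -59*(52*(1/40) - 5/49) = -59*(13/10 - 5/49) = -59*587/490 = -34633/490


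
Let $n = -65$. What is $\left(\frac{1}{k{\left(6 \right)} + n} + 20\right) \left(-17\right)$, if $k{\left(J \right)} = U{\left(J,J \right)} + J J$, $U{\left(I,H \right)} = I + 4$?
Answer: $- \frac{6443}{19} \approx -339.11$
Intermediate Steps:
$U{\left(I,H \right)} = 4 + I$
$k{\left(J \right)} = 4 + J + J^{2}$ ($k{\left(J \right)} = \left(4 + J\right) + J J = \left(4 + J\right) + J^{2} = 4 + J + J^{2}$)
$\left(\frac{1}{k{\left(6 \right)} + n} + 20\right) \left(-17\right) = \left(\frac{1}{\left(4 + 6 + 6^{2}\right) - 65} + 20\right) \left(-17\right) = \left(\frac{1}{\left(4 + 6 + 36\right) - 65} + 20\right) \left(-17\right) = \left(\frac{1}{46 - 65} + 20\right) \left(-17\right) = \left(\frac{1}{-19} + 20\right) \left(-17\right) = \left(- \frac{1}{19} + 20\right) \left(-17\right) = \frac{379}{19} \left(-17\right) = - \frac{6443}{19}$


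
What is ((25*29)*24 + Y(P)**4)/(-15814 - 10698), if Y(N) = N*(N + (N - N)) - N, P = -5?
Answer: -103425/3314 ≈ -31.208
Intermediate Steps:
Y(N) = N**2 - N (Y(N) = N*(N + 0) - N = N*N - N = N**2 - N)
((25*29)*24 + Y(P)**4)/(-15814 - 10698) = ((25*29)*24 + (-5*(-1 - 5))**4)/(-15814 - 10698) = (725*24 + (-5*(-6))**4)/(-26512) = (17400 + 30**4)*(-1/26512) = (17400 + 810000)*(-1/26512) = 827400*(-1/26512) = -103425/3314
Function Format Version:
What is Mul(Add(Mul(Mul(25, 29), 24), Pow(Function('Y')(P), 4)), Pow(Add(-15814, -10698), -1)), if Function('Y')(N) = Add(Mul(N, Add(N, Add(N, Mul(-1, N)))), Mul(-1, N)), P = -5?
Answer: Rational(-103425, 3314) ≈ -31.208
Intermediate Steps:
Function('Y')(N) = Add(Pow(N, 2), Mul(-1, N)) (Function('Y')(N) = Add(Mul(N, Add(N, 0)), Mul(-1, N)) = Add(Mul(N, N), Mul(-1, N)) = Add(Pow(N, 2), Mul(-1, N)))
Mul(Add(Mul(Mul(25, 29), 24), Pow(Function('Y')(P), 4)), Pow(Add(-15814, -10698), -1)) = Mul(Add(Mul(Mul(25, 29), 24), Pow(Mul(-5, Add(-1, -5)), 4)), Pow(Add(-15814, -10698), -1)) = Mul(Add(Mul(725, 24), Pow(Mul(-5, -6), 4)), Pow(-26512, -1)) = Mul(Add(17400, Pow(30, 4)), Rational(-1, 26512)) = Mul(Add(17400, 810000), Rational(-1, 26512)) = Mul(827400, Rational(-1, 26512)) = Rational(-103425, 3314)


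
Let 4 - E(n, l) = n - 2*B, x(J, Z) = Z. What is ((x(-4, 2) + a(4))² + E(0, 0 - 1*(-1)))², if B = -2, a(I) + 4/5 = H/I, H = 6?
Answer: 531441/10000 ≈ 53.144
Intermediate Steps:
a(I) = -⅘ + 6/I
E(n, l) = -n (E(n, l) = 4 - (n - 2*(-2)) = 4 - (n + 4) = 4 - (4 + n) = 4 + (-4 - n) = -n)
((x(-4, 2) + a(4))² + E(0, 0 - 1*(-1)))² = ((2 + (-⅘ + 6/4))² - 1*0)² = ((2 + (-⅘ + 6*(¼)))² + 0)² = ((2 + (-⅘ + 3/2))² + 0)² = ((2 + 7/10)² + 0)² = ((27/10)² + 0)² = (729/100 + 0)² = (729/100)² = 531441/10000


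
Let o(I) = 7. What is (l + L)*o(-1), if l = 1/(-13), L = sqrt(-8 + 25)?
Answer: -7/13 + 7*sqrt(17) ≈ 28.323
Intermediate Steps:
L = sqrt(17) ≈ 4.1231
l = -1/13 ≈ -0.076923
(l + L)*o(-1) = (-1/13 + sqrt(17))*7 = -7/13 + 7*sqrt(17)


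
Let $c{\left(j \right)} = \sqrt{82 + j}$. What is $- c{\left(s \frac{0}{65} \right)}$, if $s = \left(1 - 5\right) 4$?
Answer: $- \sqrt{82} \approx -9.0554$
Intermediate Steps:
$s = -16$ ($s = \left(-4\right) 4 = -16$)
$- c{\left(s \frac{0}{65} \right)} = - \sqrt{82 - 16 \cdot \frac{0}{65}} = - \sqrt{82 - 16 \cdot 0 \cdot \frac{1}{65}} = - \sqrt{82 - 0} = - \sqrt{82 + 0} = - \sqrt{82}$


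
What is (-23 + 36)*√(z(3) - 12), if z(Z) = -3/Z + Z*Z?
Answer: 26*I ≈ 26.0*I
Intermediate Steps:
z(Z) = Z² - 3/Z (z(Z) = -3/Z + Z² = Z² - 3/Z)
(-23 + 36)*√(z(3) - 12) = (-23 + 36)*√((-3 + 3³)/3 - 12) = 13*√((-3 + 27)/3 - 12) = 13*√((⅓)*24 - 12) = 13*√(8 - 12) = 13*√(-4) = 13*(2*I) = 26*I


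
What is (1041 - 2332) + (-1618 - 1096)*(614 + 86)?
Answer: -1901091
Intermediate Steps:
(1041 - 2332) + (-1618 - 1096)*(614 + 86) = -1291 - 2714*700 = -1291 - 1899800 = -1901091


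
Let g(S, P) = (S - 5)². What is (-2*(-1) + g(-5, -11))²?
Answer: 10404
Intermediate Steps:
g(S, P) = (-5 + S)²
(-2*(-1) + g(-5, -11))² = (-2*(-1) + (-5 - 5)²)² = (2 + (-10)²)² = (2 + 100)² = 102² = 10404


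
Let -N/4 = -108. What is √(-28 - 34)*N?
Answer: 432*I*√62 ≈ 3401.6*I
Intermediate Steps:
N = 432 (N = -4*(-108) = 432)
√(-28 - 34)*N = √(-28 - 34)*432 = √(-62)*432 = (I*√62)*432 = 432*I*√62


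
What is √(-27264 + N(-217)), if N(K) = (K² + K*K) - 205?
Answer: √66709 ≈ 258.28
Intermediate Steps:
N(K) = -205 + 2*K² (N(K) = (K² + K²) - 205 = 2*K² - 205 = -205 + 2*K²)
√(-27264 + N(-217)) = √(-27264 + (-205 + 2*(-217)²)) = √(-27264 + (-205 + 2*47089)) = √(-27264 + (-205 + 94178)) = √(-27264 + 93973) = √66709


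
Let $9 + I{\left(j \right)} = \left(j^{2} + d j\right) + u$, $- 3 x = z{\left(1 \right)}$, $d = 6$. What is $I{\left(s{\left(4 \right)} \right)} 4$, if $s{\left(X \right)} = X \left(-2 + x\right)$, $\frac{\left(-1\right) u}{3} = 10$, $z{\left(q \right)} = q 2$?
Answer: $\frac{388}{9} \approx 43.111$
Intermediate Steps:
$z{\left(q \right)} = 2 q$
$u = -30$ ($u = \left(-3\right) 10 = -30$)
$x = - \frac{2}{3}$ ($x = - \frac{2 \cdot 1}{3} = \left(- \frac{1}{3}\right) 2 = - \frac{2}{3} \approx -0.66667$)
$s{\left(X \right)} = - \frac{8 X}{3}$ ($s{\left(X \right)} = X \left(-2 - \frac{2}{3}\right) = X \left(- \frac{8}{3}\right) = - \frac{8 X}{3}$)
$I{\left(j \right)} = -39 + j^{2} + 6 j$ ($I{\left(j \right)} = -9 - \left(30 - j^{2} - 6 j\right) = -9 + \left(-30 + j^{2} + 6 j\right) = -39 + j^{2} + 6 j$)
$I{\left(s{\left(4 \right)} \right)} 4 = \left(-39 + \left(\left(- \frac{8}{3}\right) 4\right)^{2} + 6 \left(\left(- \frac{8}{3}\right) 4\right)\right) 4 = \left(-39 + \left(- \frac{32}{3}\right)^{2} + 6 \left(- \frac{32}{3}\right)\right) 4 = \left(-39 + \frac{1024}{9} - 64\right) 4 = \frac{97}{9} \cdot 4 = \frac{388}{9}$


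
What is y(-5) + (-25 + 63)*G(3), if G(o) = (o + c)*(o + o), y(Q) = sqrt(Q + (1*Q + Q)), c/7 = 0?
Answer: 684 + I*sqrt(15) ≈ 684.0 + 3.873*I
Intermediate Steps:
c = 0 (c = 7*0 = 0)
y(Q) = sqrt(3)*sqrt(Q) (y(Q) = sqrt(Q + (Q + Q)) = sqrt(Q + 2*Q) = sqrt(3*Q) = sqrt(3)*sqrt(Q))
G(o) = 2*o**2 (G(o) = (o + 0)*(o + o) = o*(2*o) = 2*o**2)
y(-5) + (-25 + 63)*G(3) = sqrt(3)*sqrt(-5) + (-25 + 63)*(2*3**2) = sqrt(3)*(I*sqrt(5)) + 38*(2*9) = I*sqrt(15) + 38*18 = I*sqrt(15) + 684 = 684 + I*sqrt(15)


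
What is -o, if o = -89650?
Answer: 89650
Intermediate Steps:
-o = -1*(-89650) = 89650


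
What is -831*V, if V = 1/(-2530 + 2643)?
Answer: -831/113 ≈ -7.3540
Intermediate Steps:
V = 1/113 ≈ 0.0088496
-831*V = -831*1/113 = -831/113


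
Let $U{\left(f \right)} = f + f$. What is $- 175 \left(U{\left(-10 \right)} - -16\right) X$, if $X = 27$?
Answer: $18900$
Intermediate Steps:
$U{\left(f \right)} = 2 f$
$- 175 \left(U{\left(-10 \right)} - -16\right) X = - 175 \left(2 \left(-10\right) - -16\right) 27 = - 175 \left(-20 + 16\right) 27 = \left(-175\right) \left(-4\right) 27 = 700 \cdot 27 = 18900$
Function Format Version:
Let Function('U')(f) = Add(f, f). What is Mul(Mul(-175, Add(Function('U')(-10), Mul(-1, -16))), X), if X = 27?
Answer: 18900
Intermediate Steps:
Function('U')(f) = Mul(2, f)
Mul(Mul(-175, Add(Function('U')(-10), Mul(-1, -16))), X) = Mul(Mul(-175, Add(Mul(2, -10), Mul(-1, -16))), 27) = Mul(Mul(-175, Add(-20, 16)), 27) = Mul(Mul(-175, -4), 27) = Mul(700, 27) = 18900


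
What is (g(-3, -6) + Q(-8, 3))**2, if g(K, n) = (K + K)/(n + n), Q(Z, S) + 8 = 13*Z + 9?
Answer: 42025/4 ≈ 10506.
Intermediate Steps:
Q(Z, S) = 1 + 13*Z (Q(Z, S) = -8 + (13*Z + 9) = -8 + (9 + 13*Z) = 1 + 13*Z)
g(K, n) = K/n (g(K, n) = (2*K)/((2*n)) = (2*K)*(1/(2*n)) = K/n)
(g(-3, -6) + Q(-8, 3))**2 = (-3/(-6) + (1 + 13*(-8)))**2 = (-3*(-1/6) + (1 - 104))**2 = (1/2 - 103)**2 = (-205/2)**2 = 42025/4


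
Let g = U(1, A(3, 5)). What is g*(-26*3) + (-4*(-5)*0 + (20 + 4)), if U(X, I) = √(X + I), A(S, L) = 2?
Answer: 24 - 78*√3 ≈ -111.10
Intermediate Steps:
U(X, I) = √(I + X)
g = √3 (g = √(2 + 1) = √3 ≈ 1.7320)
g*(-26*3) + (-4*(-5)*0 + (20 + 4)) = √3*(-26*3) + (-4*(-5)*0 + (20 + 4)) = √3*(-78) + (20*0 + 24) = -78*√3 + (0 + 24) = -78*√3 + 24 = 24 - 78*√3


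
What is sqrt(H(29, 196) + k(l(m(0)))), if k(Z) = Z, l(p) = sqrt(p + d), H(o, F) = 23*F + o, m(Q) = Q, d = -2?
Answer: sqrt(4537 + I*sqrt(2)) ≈ 67.357 + 0.01*I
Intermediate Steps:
H(o, F) = o + 23*F
l(p) = sqrt(-2 + p) (l(p) = sqrt(p - 2) = sqrt(-2 + p))
sqrt(H(29, 196) + k(l(m(0)))) = sqrt((29 + 23*196) + sqrt(-2 + 0)) = sqrt((29 + 4508) + sqrt(-2)) = sqrt(4537 + I*sqrt(2))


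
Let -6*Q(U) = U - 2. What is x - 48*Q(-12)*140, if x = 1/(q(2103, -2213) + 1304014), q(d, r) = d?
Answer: -20479914559/1306117 ≈ -15680.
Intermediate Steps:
Q(U) = ⅓ - U/6 (Q(U) = -(U - 2)/6 = -(-2 + U)/6 = ⅓ - U/6)
x = 1/1306117 (x = 1/(2103 + 1304014) = 1/1306117 ≈ 7.6563e-7)
x - 48*Q(-12)*140 = 1/1306117 - 48*(⅓ - ⅙*(-12))*140 = 1/1306117 - 48*(⅓ + 2)*140 = 1/1306117 - 48*7/3*140 = 1/1306117 - 112*140 = 1/1306117 - 15680 = -20479914559/1306117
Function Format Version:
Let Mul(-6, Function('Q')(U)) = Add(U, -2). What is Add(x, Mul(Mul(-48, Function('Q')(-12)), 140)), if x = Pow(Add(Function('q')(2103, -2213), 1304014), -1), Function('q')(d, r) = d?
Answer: Rational(-20479914559, 1306117) ≈ -15680.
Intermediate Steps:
Function('Q')(U) = Add(Rational(1, 3), Mul(Rational(-1, 6), U)) (Function('Q')(U) = Mul(Rational(-1, 6), Add(U, -2)) = Mul(Rational(-1, 6), Add(-2, U)) = Add(Rational(1, 3), Mul(Rational(-1, 6), U)))
x = Rational(1, 1306117) (x = Pow(Add(2103, 1304014), -1) = Pow(1306117, -1) = Rational(1, 1306117) ≈ 7.6563e-7)
Add(x, Mul(Mul(-48, Function('Q')(-12)), 140)) = Add(Rational(1, 1306117), Mul(Mul(-48, Add(Rational(1, 3), Mul(Rational(-1, 6), -12))), 140)) = Add(Rational(1, 1306117), Mul(Mul(-48, Add(Rational(1, 3), 2)), 140)) = Add(Rational(1, 1306117), Mul(Mul(-48, Rational(7, 3)), 140)) = Add(Rational(1, 1306117), Mul(-112, 140)) = Add(Rational(1, 1306117), -15680) = Rational(-20479914559, 1306117)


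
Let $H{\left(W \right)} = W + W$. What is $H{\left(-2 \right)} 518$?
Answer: $-2072$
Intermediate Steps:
$H{\left(W \right)} = 2 W$
$H{\left(-2 \right)} 518 = 2 \left(-2\right) 518 = \left(-4\right) 518 = -2072$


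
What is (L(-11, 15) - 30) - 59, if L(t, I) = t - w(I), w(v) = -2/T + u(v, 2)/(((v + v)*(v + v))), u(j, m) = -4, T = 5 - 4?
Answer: -22049/225 ≈ -97.996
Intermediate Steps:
T = 1
w(v) = -2 - 1/v**2 (w(v) = -2/1 - 4/(v + v)**2 = -2*1 - 4*1/(4*v**2) = -2 - 4*1/(4*v**2) = -2 - 1/v**2)
L(t, I) = 2 + t + I**(-2) (L(t, I) = t - (-2 - 1/I**2) = t + (2 + I**(-2)) = 2 + t + I**(-2))
(L(-11, 15) - 30) - 59 = ((2 - 11 + 15**(-2)) - 30) - 59 = ((2 - 11 + 1/225) - 30) - 59 = (-2024/225 - 30) - 59 = -8774/225 - 59 = -22049/225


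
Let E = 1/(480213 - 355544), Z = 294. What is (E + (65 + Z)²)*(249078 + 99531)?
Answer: 5601263042142510/124669 ≈ 4.4929e+10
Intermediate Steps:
E = 1/124669 ≈ 8.0212e-6
(E + (65 + Z)²)*(249078 + 99531) = (1/124669 + (65 + 294)²)*(249078 + 99531) = (1/124669 + 359²)*348609 = (1/124669 + 128881)*348609 = (16067465390/124669)*348609 = 5601263042142510/124669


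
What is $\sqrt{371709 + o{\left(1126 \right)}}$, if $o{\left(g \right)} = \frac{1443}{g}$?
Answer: $\frac{\sqrt{471282544902}}{1126} \approx 609.68$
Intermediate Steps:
$\sqrt{371709 + o{\left(1126 \right)}} = \sqrt{371709 + \frac{1443}{1126}} = \sqrt{\frac{418545777}{1126}} = \frac{\sqrt{471282544902}}{1126}$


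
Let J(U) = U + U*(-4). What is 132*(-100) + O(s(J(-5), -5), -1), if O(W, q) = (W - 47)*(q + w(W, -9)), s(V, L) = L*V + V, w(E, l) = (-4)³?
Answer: -6245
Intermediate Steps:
J(U) = -3*U (J(U) = U - 4*U = -3*U)
w(E, l) = -64
s(V, L) = V + L*V
O(W, q) = (-64 + q)*(-47 + W) (O(W, q) = (W - 47)*(q - 64) = (-47 + W)*(-64 + q) = (-64 + q)*(-47 + W))
132*(-100) + O(s(J(-5), -5), -1) = 132*(-100) + (3008 - 64*(-3*(-5))*(1 - 5) - 47*(-1) + ((-3*(-5))*(1 - 5))*(-1)) = -13200 + (3008 - 960*(-4) + 47 + (15*(-4))*(-1)) = -13200 + (3008 - 64*(-60) + 47 - 60*(-1)) = -13200 + (3008 + 3840 + 47 + 60) = -13200 + 6955 = -6245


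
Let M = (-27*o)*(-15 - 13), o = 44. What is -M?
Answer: -33264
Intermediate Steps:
M = 33264 (M = (-27*44)*(-15 - 13) = -1188*(-28) = 33264)
-M = -1*33264 = -33264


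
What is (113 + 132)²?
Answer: 60025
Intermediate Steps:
(113 + 132)² = 245² = 60025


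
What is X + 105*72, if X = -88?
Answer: 7472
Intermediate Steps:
X + 105*72 = -88 + 105*72 = -88 + 7560 = 7472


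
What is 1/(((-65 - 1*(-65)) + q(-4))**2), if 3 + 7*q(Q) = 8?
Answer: 49/25 ≈ 1.9600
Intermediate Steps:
q(Q) = 5/7 (q(Q) = -3/7 + (1/7)*8 = -3/7 + 8/7 = 5/7)
1/(((-65 - 1*(-65)) + q(-4))**2) = 1/(((-65 - 1*(-65)) + 5/7)**2) = 1/(((-65 + 65) + 5/7)**2) = 1/((0 + 5/7)**2) = 1/((5/7)**2) = 1/(25/49) = 49/25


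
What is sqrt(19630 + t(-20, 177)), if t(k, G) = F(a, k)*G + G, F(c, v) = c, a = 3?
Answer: sqrt(20338) ≈ 142.61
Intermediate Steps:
t(k, G) = 4*G (t(k, G) = 3*G + G = 4*G)
sqrt(19630 + t(-20, 177)) = sqrt(19630 + 4*177) = sqrt(19630 + 708) = sqrt(20338)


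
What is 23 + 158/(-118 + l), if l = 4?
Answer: 1232/57 ≈ 21.614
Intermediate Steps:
23 + 158/(-118 + l) = 23 + 158/(-118 + 4) = 23 + 158/(-114) = 23 + 158*(-1/114) = 23 - 79/57 = 1232/57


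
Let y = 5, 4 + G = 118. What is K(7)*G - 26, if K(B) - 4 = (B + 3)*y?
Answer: 6130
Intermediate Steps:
G = 114 (G = -4 + 118 = 114)
K(B) = 19 + 5*B (K(B) = 4 + (B + 3)*5 = 4 + (3 + B)*5 = 4 + (15 + 5*B) = 19 + 5*B)
K(7)*G - 26 = (19 + 5*7)*114 - 26 = (19 + 35)*114 - 26 = 54*114 - 26 = 6156 - 26 = 6130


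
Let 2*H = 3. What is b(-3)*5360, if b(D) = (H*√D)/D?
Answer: -2680*I*√3 ≈ -4641.9*I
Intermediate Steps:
H = 3/2 (H = (½)*3 = 3/2 ≈ 1.5000)
b(D) = 3/(2*√D) (b(D) = (3*√D/2)/D = 3/(2*√D))
b(-3)*5360 = (3/(2*√(-3)))*5360 = (3*(-I*√3/3)/2)*5360 = -I*√3/2*5360 = -2680*I*√3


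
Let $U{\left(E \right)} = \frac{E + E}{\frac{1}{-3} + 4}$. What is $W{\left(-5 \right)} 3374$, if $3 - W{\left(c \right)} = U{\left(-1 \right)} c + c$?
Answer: $\frac{195692}{11} \approx 17790.0$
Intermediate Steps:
$U{\left(E \right)} = \frac{6 E}{11}$ ($U{\left(E \right)} = \frac{2 E}{- \frac{1}{3} + 4} = \frac{2 E}{\frac{11}{3}} = 2 E \frac{3}{11} = \frac{6 E}{11}$)
$W{\left(c \right)} = 3 - \frac{5 c}{11}$ ($W{\left(c \right)} = 3 - \left(\frac{6}{11} \left(-1\right) c + c\right) = 3 - \left(- \frac{6 c}{11} + c\right) = 3 - \frac{5 c}{11}$)
$W{\left(-5 \right)} 3374 = \left(3 - - \frac{25}{11}\right) 3374 = \left(3 + \frac{25}{11}\right) 3374 = \frac{58}{11} \cdot 3374 = \frac{195692}{11}$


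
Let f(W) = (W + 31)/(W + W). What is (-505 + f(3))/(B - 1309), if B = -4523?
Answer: 749/8748 ≈ 0.085620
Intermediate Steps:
f(W) = (31 + W)/(2*W) (f(W) = (31 + W)/((2*W)) = (31 + W)*(1/(2*W)) = (31 + W)/(2*W))
(-505 + f(3))/(B - 1309) = (-505 + (1/2)*(31 + 3)/3)/(-4523 - 1309) = (-505 + (1/2)*(1/3)*34)/(-5832) = (-505 + 17/3)*(-1/5832) = -1498/3*(-1/5832) = 749/8748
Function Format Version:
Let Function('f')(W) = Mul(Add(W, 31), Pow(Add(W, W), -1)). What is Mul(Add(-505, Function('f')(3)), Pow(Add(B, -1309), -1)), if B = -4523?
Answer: Rational(749, 8748) ≈ 0.085620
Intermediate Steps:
Function('f')(W) = Mul(Rational(1, 2), Pow(W, -1), Add(31, W)) (Function('f')(W) = Mul(Add(31, W), Pow(Mul(2, W), -1)) = Mul(Add(31, W), Mul(Rational(1, 2), Pow(W, -1))) = Mul(Rational(1, 2), Pow(W, -1), Add(31, W)))
Mul(Add(-505, Function('f')(3)), Pow(Add(B, -1309), -1)) = Mul(Add(-505, Mul(Rational(1, 2), Pow(3, -1), Add(31, 3))), Pow(Add(-4523, -1309), -1)) = Mul(Add(-505, Mul(Rational(1, 2), Rational(1, 3), 34)), Pow(-5832, -1)) = Mul(Add(-505, Rational(17, 3)), Rational(-1, 5832)) = Mul(Rational(-1498, 3), Rational(-1, 5832)) = Rational(749, 8748)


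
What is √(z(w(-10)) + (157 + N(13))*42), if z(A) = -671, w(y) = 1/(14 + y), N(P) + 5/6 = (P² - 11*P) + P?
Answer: √7526 ≈ 86.753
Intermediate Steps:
N(P) = -⅚ + P² - 10*P (N(P) = -⅚ + ((P² - 11*P) + P) = -⅚ + (P² - 10*P) = -⅚ + P² - 10*P)
√(z(w(-10)) + (157 + N(13))*42) = √(-671 + (157 + (-⅚ + 13² - 10*13))*42) = √(-671 + (157 + (-⅚ + 169 - 130))*42) = √(-671 + (157 + 229/6)*42) = √(-671 + (1171/6)*42) = √(-671 + 8197) = √7526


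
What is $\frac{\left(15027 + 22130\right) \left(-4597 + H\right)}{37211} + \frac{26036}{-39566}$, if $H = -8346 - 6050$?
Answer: $- \frac{13961800563281}{736145213} \approx -18966.0$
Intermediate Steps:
$H = -14396$ ($H = -8346 - 6050 = -14396$)
$\frac{\left(15027 + 22130\right) \left(-4597 + H\right)}{37211} + \frac{26036}{-39566} = \frac{\left(15027 + 22130\right) \left(-4597 - 14396\right)}{37211} + \frac{26036}{-39566} = 37157 \left(-18993\right) \frac{1}{37211} + 26036 \left(- \frac{1}{39566}\right) = \left(-705722901\right) \frac{1}{37211} - \frac{13018}{19783} = - \frac{705722901}{37211} - \frac{13018}{19783} = - \frac{13961800563281}{736145213}$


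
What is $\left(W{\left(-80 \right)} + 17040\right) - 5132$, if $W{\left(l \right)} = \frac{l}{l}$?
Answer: $11909$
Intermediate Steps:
$W{\left(l \right)} = 1$
$\left(W{\left(-80 \right)} + 17040\right) - 5132 = \left(1 + 17040\right) - 5132 = 17041 - 5132 = 11909$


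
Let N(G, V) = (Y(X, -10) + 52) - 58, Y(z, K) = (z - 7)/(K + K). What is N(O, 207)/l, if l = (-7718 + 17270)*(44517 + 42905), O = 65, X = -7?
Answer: -53/8350549440 ≈ -6.3469e-9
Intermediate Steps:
Y(z, K) = (-7 + z)/(2*K) (Y(z, K) = (-7 + z)/((2*K)) = (-7 + z)*(1/(2*K)) = (-7 + z)/(2*K))
l = 835054944 (l = 9552*87422 = 835054944)
N(G, V) = -53/10 (N(G, V) = ((1/2)*(-7 - 7)/(-10) + 52) - 58 = ((1/2)*(-1/10)*(-14) + 52) - 58 = (7/10 + 52) - 58 = 527/10 - 58 = -53/10)
N(O, 207)/l = -53/10/835054944 = -53/10*1/835054944 = -53/8350549440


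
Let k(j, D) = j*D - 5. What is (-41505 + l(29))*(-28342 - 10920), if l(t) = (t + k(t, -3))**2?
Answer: 1473738432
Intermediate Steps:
k(j, D) = -5 + D*j (k(j, D) = D*j - 5 = -5 + D*j)
l(t) = (-5 - 2*t)**2 (l(t) = (t + (-5 - 3*t))**2 = (-5 - 2*t)**2)
(-41505 + l(29))*(-28342 - 10920) = (-41505 + (5 + 2*29)**2)*(-28342 - 10920) = (-41505 + (5 + 58)**2)*(-39262) = (-41505 + 63**2)*(-39262) = (-41505 + 3969)*(-39262) = -37536*(-39262) = 1473738432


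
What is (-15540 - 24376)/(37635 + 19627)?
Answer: -19958/28631 ≈ -0.69708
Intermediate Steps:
(-15540 - 24376)/(37635 + 19627) = -39916/57262 = -39916*1/57262 = -19958/28631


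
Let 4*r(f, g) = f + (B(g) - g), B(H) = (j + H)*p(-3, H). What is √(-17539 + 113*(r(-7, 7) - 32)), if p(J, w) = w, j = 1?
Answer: I*√79874/2 ≈ 141.31*I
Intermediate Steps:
B(H) = H*(1 + H) (B(H) = (1 + H)*H = H*(1 + H))
r(f, g) = -g/4 + f/4 + g*(1 + g)/4 (r(f, g) = (f + (g*(1 + g) - g))/4 = (f + (-g + g*(1 + g)))/4 = (f - g + g*(1 + g))/4 = -g/4 + f/4 + g*(1 + g)/4)
√(-17539 + 113*(r(-7, 7) - 32)) = √(-17539 + 113*(((¼)*(-7) + (¼)*7²) - 32)) = √(-17539 + 113*((-7/4 + (¼)*49) - 32)) = √(-17539 + 113*((-7/4 + 49/4) - 32)) = √(-17539 + 113*(21/2 - 32)) = √(-17539 + 113*(-43/2)) = √(-17539 - 4859/2) = √(-39937/2) = I*√79874/2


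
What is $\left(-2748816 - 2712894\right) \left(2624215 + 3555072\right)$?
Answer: $-33749473600770$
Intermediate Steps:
$\left(-2748816 - 2712894\right) \left(2624215 + 3555072\right) = \left(-5461710\right) 6179287 = -33749473600770$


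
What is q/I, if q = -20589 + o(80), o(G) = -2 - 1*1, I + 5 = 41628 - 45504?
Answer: 20592/3881 ≈ 5.3058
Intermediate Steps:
I = -3881 (I = -5 + (41628 - 45504) = -5 - 3876 = -3881)
o(G) = -3 (o(G) = -2 - 1 = -3)
q = -20592 (q = -20589 - 3 = -20592)
q/I = -20592/(-3881) = -20592*(-1/3881) = 20592/3881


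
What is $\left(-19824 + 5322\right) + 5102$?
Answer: $-9400$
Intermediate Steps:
$\left(-19824 + 5322\right) + 5102 = -14502 + 5102 = -9400$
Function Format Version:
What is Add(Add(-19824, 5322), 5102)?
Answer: -9400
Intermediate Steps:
Add(Add(-19824, 5322), 5102) = Add(-14502, 5102) = -9400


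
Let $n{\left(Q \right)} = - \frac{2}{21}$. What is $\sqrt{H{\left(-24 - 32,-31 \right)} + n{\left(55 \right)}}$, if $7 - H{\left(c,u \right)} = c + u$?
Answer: $\frac{2 \sqrt{10353}}{21} \approx 9.6904$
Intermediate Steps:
$n{\left(Q \right)} = - \frac{2}{21}$ ($n{\left(Q \right)} = \left(-2\right) \frac{1}{21} = - \frac{2}{21}$)
$H{\left(c,u \right)} = 7 - c - u$ ($H{\left(c,u \right)} = 7 - \left(c + u\right) = 7 - c - u$)
$\sqrt{H{\left(-24 - 32,-31 \right)} + n{\left(55 \right)}} = \sqrt{\left(7 - \left(-24 - 32\right) - -31\right) - \frac{2}{21}} = \sqrt{\left(7 - -56 + 31\right) - \frac{2}{21}} = \sqrt{\left(7 + 56 + 31\right) - \frac{2}{21}} = \sqrt{94 - \frac{2}{21}} = \sqrt{\frac{1972}{21}} = \frac{2 \sqrt{10353}}{21}$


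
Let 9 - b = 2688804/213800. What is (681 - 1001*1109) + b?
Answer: -59299117751/53450 ≈ -1.1094e+6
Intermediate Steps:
b = -191151/53450 (b = 9 - 2688804/213800 = 9 - 1*672201/53450 = 9 - 672201/53450 = -191151/53450 ≈ -3.5763)
(681 - 1001*1109) + b = (681 - 1001*1109) - 191151/53450 = (681 - 1110109) - 191151/53450 = -1109428 - 191151/53450 = -59299117751/53450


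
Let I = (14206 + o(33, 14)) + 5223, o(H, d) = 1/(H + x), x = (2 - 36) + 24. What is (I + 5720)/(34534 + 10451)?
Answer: 578428/1034655 ≈ 0.55905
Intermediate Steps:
x = -10 (x = -34 + 24 = -10)
o(H, d) = 1/(-10 + H) (o(H, d) = 1/(H - 10) = 1/(-10 + H))
I = 446868/23 (I = (14206 + 1/(-10 + 33)) + 5223 = (14206 + 1/23) + 5223 = 326739/23 + 5223 = 446868/23 ≈ 19429.)
(I + 5720)/(34534 + 10451) = (446868/23 + 5720)/(34534 + 10451) = (578428/23)/44985 = (578428/23)*(1/44985) = 578428/1034655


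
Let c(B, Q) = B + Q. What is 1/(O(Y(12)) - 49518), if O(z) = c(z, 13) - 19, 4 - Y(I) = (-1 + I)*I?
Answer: -1/49652 ≈ -2.0140e-5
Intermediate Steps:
Y(I) = 4 - I*(-1 + I) (Y(I) = 4 - (-1 + I)*I = 4 - I*(-1 + I))
O(z) = -6 + z (O(z) = (z + 13) - 19 = (13 + z) - 19 = -6 + z)
1/(O(Y(12)) - 49518) = 1/((-6 + (4 + 12 - 1*12²)) - 49518) = 1/((-6 + (4 + 12 - 1*144)) - 49518) = 1/((-6 + (4 + 12 - 144)) - 49518) = 1/((-6 - 128) - 49518) = 1/(-134 - 49518) = 1/(-49652) = -1/49652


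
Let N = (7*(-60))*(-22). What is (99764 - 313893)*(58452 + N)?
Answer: -14494820268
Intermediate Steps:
N = 9240 (N = -420*(-22) = 9240)
(99764 - 313893)*(58452 + N) = (99764 - 313893)*(58452 + 9240) = -214129*67692 = -14494820268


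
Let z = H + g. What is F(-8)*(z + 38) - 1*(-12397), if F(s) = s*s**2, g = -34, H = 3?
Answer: 8813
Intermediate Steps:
z = -31 (z = 3 - 34 = -31)
F(s) = s**3
F(-8)*(z + 38) - 1*(-12397) = (-8)**3*(-31 + 38) - 1*(-12397) = -512*7 + 12397 = -3584 + 12397 = 8813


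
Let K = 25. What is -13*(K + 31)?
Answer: -728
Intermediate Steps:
-13*(K + 31) = -13*(25 + 31) = -13*56 = -728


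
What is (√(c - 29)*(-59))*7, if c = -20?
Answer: -2891*I ≈ -2891.0*I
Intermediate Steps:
(√(c - 29)*(-59))*7 = (√(-20 - 29)*(-59))*7 = (√(-49)*(-59))*7 = ((7*I)*(-59))*7 = -413*I*7 = -2891*I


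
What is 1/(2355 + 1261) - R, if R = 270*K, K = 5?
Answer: -4881599/3616 ≈ -1350.0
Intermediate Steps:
R = 1350 (R = 270*5 = 1350)
1/(2355 + 1261) - R = 1/(2355 + 1261) - 1*1350 = 1/3616 - 1350 = -4881599/3616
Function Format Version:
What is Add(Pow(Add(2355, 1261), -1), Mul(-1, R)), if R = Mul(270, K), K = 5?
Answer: Rational(-4881599, 3616) ≈ -1350.0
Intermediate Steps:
R = 1350 (R = Mul(270, 5) = 1350)
Add(Pow(Add(2355, 1261), -1), Mul(-1, R)) = Add(Pow(Add(2355, 1261), -1), Mul(-1, 1350)) = Add(Pow(3616, -1), -1350) = Add(Rational(1, 3616), -1350) = Rational(-4881599, 3616)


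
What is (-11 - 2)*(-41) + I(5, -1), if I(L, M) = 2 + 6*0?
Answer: 535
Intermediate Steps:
I(L, M) = 2 (I(L, M) = 2 + 0 = 2)
(-11 - 2)*(-41) + I(5, -1) = (-11 - 2)*(-41) + 2 = -13*(-41) + 2 = 533 + 2 = 535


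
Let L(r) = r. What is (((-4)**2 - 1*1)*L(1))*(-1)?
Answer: -15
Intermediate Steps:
(((-4)**2 - 1*1)*L(1))*(-1) = (((-4)**2 - 1*1)*1)*(-1) = ((16 - 1)*1)*(-1) = (15*1)*(-1) = 15*(-1) = -15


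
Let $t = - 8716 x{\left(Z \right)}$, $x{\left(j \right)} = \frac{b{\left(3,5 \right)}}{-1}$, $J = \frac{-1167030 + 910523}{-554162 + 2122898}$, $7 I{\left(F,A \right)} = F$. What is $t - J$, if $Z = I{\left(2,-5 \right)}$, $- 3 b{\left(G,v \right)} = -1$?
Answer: $\frac{4557957499}{1568736} \approx 2905.5$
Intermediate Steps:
$I{\left(F,A \right)} = \frac{F}{7}$
$b{\left(G,v \right)} = \frac{1}{3}$ ($b{\left(G,v \right)} = \left(- \frac{1}{3}\right) \left(-1\right) = \frac{1}{3}$)
$Z = \frac{2}{7}$ ($Z = \frac{1}{7} \cdot 2 = \frac{2}{7} \approx 0.28571$)
$J = - \frac{256507}{1568736} \approx -0.16351$
$x{\left(j \right)} = - \frac{1}{3}$ ($x{\left(j \right)} = \frac{1}{3 \left(-1\right)} = \frac{1}{3} \left(-1\right) = - \frac{1}{3}$)
$t = \frac{8716}{3}$ ($t = \left(-8716\right) \left(- \frac{1}{3}\right) = \frac{8716}{3} \approx 2905.3$)
$t - J = \frac{8716}{3} - - \frac{256507}{1568736} = \frac{8716}{3} + \frac{256507}{1568736} = \frac{4557957499}{1568736}$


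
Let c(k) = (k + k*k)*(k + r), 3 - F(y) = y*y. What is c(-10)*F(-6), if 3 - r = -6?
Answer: 2970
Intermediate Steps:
r = 9 (r = 3 - 1*(-6) = 3 + 6 = 9)
F(y) = 3 - y² (F(y) = 3 - y*y = 3 - y²)
c(k) = (9 + k)*(k + k²) (c(k) = (k + k*k)*(k + 9) = (k + k²)*(9 + k) = (9 + k)*(k + k²))
c(-10)*F(-6) = (-10*(9 + (-10)² + 10*(-10)))*(3 - 1*(-6)²) = (-10*(9 + 100 - 100))*(3 - 1*36) = (-10*9)*(3 - 36) = -90*(-33) = 2970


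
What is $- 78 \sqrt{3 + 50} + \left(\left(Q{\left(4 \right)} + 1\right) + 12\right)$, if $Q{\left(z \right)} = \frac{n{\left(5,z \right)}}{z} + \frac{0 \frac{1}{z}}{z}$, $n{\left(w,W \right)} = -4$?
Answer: $12 - 78 \sqrt{53} \approx -555.85$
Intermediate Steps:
$Q{\left(z \right)} = - \frac{4}{z}$ ($Q{\left(z \right)} = - \frac{4}{z} + \frac{0 \frac{1}{z}}{z} = - \frac{4}{z} + \frac{0}{z} = - \frac{4}{z} + 0 = - \frac{4}{z}$)
$- 78 \sqrt{3 + 50} + \left(\left(Q{\left(4 \right)} + 1\right) + 12\right) = - 78 \sqrt{3 + 50} + \left(\left(- \frac{4}{4} + 1\right) + 12\right) = - 78 \sqrt{53} + \left(\left(\left(-4\right) \frac{1}{4} + 1\right) + 12\right) = - 78 \sqrt{53} + \left(\left(-1 + 1\right) + 12\right) = - 78 \sqrt{53} + \left(0 + 12\right) = - 78 \sqrt{53} + 12 = 12 - 78 \sqrt{53}$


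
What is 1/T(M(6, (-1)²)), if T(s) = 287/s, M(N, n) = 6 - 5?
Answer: 1/287 ≈ 0.0034843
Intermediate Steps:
M(N, n) = 1
1/T(M(6, (-1)²)) = 1/(287/1) = 1/(287*1) = 1/287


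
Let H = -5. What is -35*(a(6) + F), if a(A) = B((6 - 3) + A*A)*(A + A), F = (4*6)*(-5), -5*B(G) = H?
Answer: 3780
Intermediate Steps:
B(G) = 1 (B(G) = -1/5*(-5) = 1)
F = -120 (F = 24*(-5) = -120)
a(A) = 2*A (a(A) = 1*(A + A) = 1*(2*A) = 2*A)
-35*(a(6) + F) = -35*(2*6 - 120) = -35*(12 - 120) = -35*(-108) = 3780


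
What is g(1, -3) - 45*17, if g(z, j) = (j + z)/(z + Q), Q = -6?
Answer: -3823/5 ≈ -764.60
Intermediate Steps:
g(z, j) = (j + z)/(-6 + z) (g(z, j) = (j + z)/(z - 6) = (j + z)/(-6 + z))
g(1, -3) - 45*17 = (-3 + 1)/(-6 + 1) - 45*17 = -2/(-5) - 765 = -1/5*(-2) - 765 = 2/5 - 765 = -3823/5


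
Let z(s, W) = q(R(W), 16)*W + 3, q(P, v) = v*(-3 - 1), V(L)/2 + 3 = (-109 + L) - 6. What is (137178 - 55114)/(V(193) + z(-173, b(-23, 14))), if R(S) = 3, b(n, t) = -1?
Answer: 82064/217 ≈ 378.18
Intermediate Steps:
V(L) = -236 + 2*L (V(L) = -6 + 2*((-109 + L) - 6) = -6 + 2*(-115 + L) = -6 + (-230 + 2*L) = -236 + 2*L)
q(P, v) = -4*v (q(P, v) = v*(-4) = -4*v)
z(s, W) = 3 - 64*W (z(s, W) = (-4*16)*W + 3 = -64*W + 3 = 3 - 64*W)
(137178 - 55114)/(V(193) + z(-173, b(-23, 14))) = (137178 - 55114)/((-236 + 2*193) + (3 - 64*(-1))) = 82064/((-236 + 386) + (3 + 64)) = 82064/(150 + 67) = 82064/217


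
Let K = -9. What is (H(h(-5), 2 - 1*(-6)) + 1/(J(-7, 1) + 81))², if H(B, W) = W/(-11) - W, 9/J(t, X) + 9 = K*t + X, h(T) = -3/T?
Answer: 183131787721/2411202816 ≈ 75.950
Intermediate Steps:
J(t, X) = 9/(-9 + X - 9*t) (J(t, X) = 9/(-9 + (-9*t + X)) = 9/(-9 + (X - 9*t)) = 9/(-9 + X - 9*t))
H(B, W) = -12*W/11 (H(B, W) = W*(-1/11) - W = -W/11 - W = -12*W/11)
(H(h(-5), 2 - 1*(-6)) + 1/(J(-7, 1) + 81))² = (-12*(2 - 1*(-6))/11 + 1/(-9/(9 - 1*1 + 9*(-7)) + 81))² = (-12*(2 + 6)/11 + 1/(-9/(9 - 1 - 63) + 81))² = (-12/11*8 + 1/(-9/(-55) + 81))² = (-96/11 + 1/(-9*(-1/55) + 81))² = (-96/11 + 1/(9/55 + 81))² = (-96/11 + 1/(4464/55))² = (-96/11 + 55/4464)² = (-427939/49104)² = 183131787721/2411202816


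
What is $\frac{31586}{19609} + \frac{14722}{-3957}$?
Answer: $- \frac{163697896}{77592813} \approx -2.1097$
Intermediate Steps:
$\frac{31586}{19609} + \frac{14722}{-3957} = 31586 \cdot \frac{1}{19609} + 14722 \left(- \frac{1}{3957}\right) = \frac{31586}{19609} - \frac{14722}{3957} = - \frac{163697896}{77592813}$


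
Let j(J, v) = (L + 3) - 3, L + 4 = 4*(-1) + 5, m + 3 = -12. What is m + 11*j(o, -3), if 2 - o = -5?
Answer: -48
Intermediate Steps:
m = -15 (m = -3 - 12 = -15)
o = 7 (o = 2 - 1*(-5) = 2 + 5 = 7)
L = -3 (L = -4 + (4*(-1) + 5) = -4 + (-4 + 5) = -4 + 1 = -3)
j(J, v) = -3 (j(J, v) = (-3 + 3) - 3 = 0 - 3 = -3)
m + 11*j(o, -3) = -15 + 11*(-3) = -15 - 33 = -48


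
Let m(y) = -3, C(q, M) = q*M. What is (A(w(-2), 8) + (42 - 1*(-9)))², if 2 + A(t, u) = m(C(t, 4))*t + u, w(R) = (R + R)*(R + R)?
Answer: 81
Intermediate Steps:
C(q, M) = M*q
w(R) = 4*R² (w(R) = (2*R)*(2*R) = 4*R²)
A(t, u) = -2 + u - 3*t (A(t, u) = -2 + (-3*t + u) = -2 + (u - 3*t) = -2 + u - 3*t)
(A(w(-2), 8) + (42 - 1*(-9)))² = ((-2 + 8 - 12*(-2)²) + (42 - 1*(-9)))² = ((-2 + 8 - 12*4) + (42 + 9))² = ((-2 + 8 - 3*16) + 51)² = ((-2 + 8 - 48) + 51)² = (-42 + 51)² = 9² = 81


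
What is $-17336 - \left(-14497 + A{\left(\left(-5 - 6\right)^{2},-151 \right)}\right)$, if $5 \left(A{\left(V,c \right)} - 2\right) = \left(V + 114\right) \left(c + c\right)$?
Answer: $11353$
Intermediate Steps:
$A{\left(V,c \right)} = 2 + \frac{2 c \left(114 + V\right)}{5}$ ($A{\left(V,c \right)} = 2 + \frac{\left(V + 114\right) \left(c + c\right)}{5} = 2 + \frac{\left(114 + V\right) 2 c}{5} = 2 + \frac{2 c \left(114 + V\right)}{5}$)
$-17336 - \left(-14497 + A{\left(\left(-5 - 6\right)^{2},-151 \right)}\right) = -17336 - \left(-14497 + \left(2 + \frac{228}{5} \left(-151\right) + \frac{2}{5} \left(-5 - 6\right)^{2} \left(-151\right)\right)\right) = -17336 - \left(-14497 + \left(2 - \frac{34428}{5} + \frac{2}{5} \left(-11\right)^{2} \left(-151\right)\right)\right) = -17336 - \left(-14497 + \left(2 - \frac{34428}{5} + \frac{2}{5} \cdot 121 \left(-151\right)\right)\right) = -17336 - \left(-14497 - 14192\right) = -17336 - -28689 = -17336 + 28689 = 11353$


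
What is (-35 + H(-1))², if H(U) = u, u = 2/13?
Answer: 205209/169 ≈ 1214.3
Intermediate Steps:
u = 2/13 (u = 2*(1/13) = 2/13 ≈ 0.15385)
H(U) = 2/13
(-35 + H(-1))² = (-35 + 2/13)² = (-453/13)² = 205209/169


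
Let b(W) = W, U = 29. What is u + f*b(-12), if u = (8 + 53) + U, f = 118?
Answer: -1326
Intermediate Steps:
u = 90 (u = (8 + 53) + 29 = 61 + 29 = 90)
u + f*b(-12) = 90 + 118*(-12) = 90 - 1416 = -1326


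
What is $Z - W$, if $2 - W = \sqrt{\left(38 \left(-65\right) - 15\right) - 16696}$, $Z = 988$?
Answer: $986 + i \sqrt{19181} \approx 986.0 + 138.5 i$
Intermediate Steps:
$W = 2 - i \sqrt{19181}$ ($W = 2 - \sqrt{\left(38 \left(-65\right) - 15\right) - 16696} = 2 - \sqrt{\left(-2470 - 15\right) - 16696} = 2 - \sqrt{-2485 - 16696} = 2 - \sqrt{-19181} = 2 - i \sqrt{19181} \approx 2.0 - 138.5 i$)
$Z - W = 988 - \left(2 - i \sqrt{19181}\right) = 986 + i \sqrt{19181}$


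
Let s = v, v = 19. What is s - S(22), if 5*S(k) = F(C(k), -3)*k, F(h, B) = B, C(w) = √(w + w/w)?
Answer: 161/5 ≈ 32.200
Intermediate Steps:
C(w) = √(1 + w) (C(w) = √(w + 1) = √(1 + w))
s = 19
S(k) = -3*k/5 (S(k) = (-3*k)/5 = -3*k/5)
s - S(22) = 19 - (-3)*22/5 = 19 - 1*(-66/5) = 19 + 66/5 = 161/5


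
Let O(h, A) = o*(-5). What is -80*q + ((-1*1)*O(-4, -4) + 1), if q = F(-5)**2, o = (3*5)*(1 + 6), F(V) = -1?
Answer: 446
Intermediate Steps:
o = 105 (o = 15*7 = 105)
q = 1 (q = (-1)**2 = 1)
O(h, A) = -525 (O(h, A) = 105*(-5) = -525)
-80*q + ((-1*1)*O(-4, -4) + 1) = -80*1 + (-1*1*(-525) + 1) = -80 + (-1*(-525) + 1) = -80 + (525 + 1) = -80 + 526 = 446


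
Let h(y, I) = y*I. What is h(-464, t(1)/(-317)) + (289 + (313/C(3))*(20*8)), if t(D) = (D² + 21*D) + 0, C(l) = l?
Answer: 16180823/951 ≈ 17015.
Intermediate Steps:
t(D) = D² + 21*D
h(y, I) = I*y
h(-464, t(1)/(-317)) + (289 + (313/C(3))*(20*8)) = ((1*(21 + 1))/(-317))*(-464) + (289 + (313/3)*(20*8)) = ((1*22)*(-1/317))*(-464) + (289 + (313*(⅓))*160) = (22*(-1/317))*(-464) + (289 + (313/3)*160) = -22/317*(-464) + (289 + 50080/3) = 10208/317 + 50947/3 = 16180823/951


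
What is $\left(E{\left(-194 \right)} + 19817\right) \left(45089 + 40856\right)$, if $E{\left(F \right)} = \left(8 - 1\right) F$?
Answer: $1586458755$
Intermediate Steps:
$E{\left(F \right)} = 7 F$
$\left(E{\left(-194 \right)} + 19817\right) \left(45089 + 40856\right) = \left(7 \left(-194\right) + 19817\right) \left(45089 + 40856\right) = \left(-1358 + 19817\right) 85945 = 18459 \cdot 85945 = 1586458755$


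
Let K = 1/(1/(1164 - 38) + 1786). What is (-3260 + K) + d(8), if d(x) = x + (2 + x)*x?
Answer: -6379008238/2011037 ≈ -3172.0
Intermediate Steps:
d(x) = x + x*(2 + x)
K = 1126/2011037 (K = 1/(1/1126 + 1786) = 1/(2011037/1126) = 1126/2011037 ≈ 0.00055991)
(-3260 + K) + d(8) = (-3260 + 1126/2011037) + 8*(3 + 8) = -6555979494/2011037 + 8*11 = -6555979494/2011037 + 88 = -6379008238/2011037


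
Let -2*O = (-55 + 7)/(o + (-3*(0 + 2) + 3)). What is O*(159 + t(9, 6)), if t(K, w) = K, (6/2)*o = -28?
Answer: -12096/37 ≈ -326.92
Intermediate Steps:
o = -28/3 (o = (1/3)*(-28) = -28/3 ≈ -9.3333)
O = -72/37 (O = -(-55 + 7)/(2*(-28/3 + (-3*(0 + 2) + 3))) = -(-24)/(-28/3 + (-3*2 + 3)) = -(-24)/(-28/3 + (-6 + 3)) = -(-24)/(-28/3 - 3) = -(-24)/(-37/3) = -(-24)*(-3)/37 = -1/2*144/37 = -72/37 ≈ -1.9459)
O*(159 + t(9, 6)) = -72*(159 + 9)/37 = -72/37*168 = -12096/37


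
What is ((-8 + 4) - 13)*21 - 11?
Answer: -368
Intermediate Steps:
((-8 + 4) - 13)*21 - 11 = (-4 - 13)*21 - 11 = -17*21 - 11 = -357 - 11 = -368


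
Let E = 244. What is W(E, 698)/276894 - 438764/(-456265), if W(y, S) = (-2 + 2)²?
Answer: 438764/456265 ≈ 0.96164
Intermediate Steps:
W(y, S) = 0 (W(y, S) = 0² = 0)
W(E, 698)/276894 - 438764/(-456265) = 0/276894 - 438764/(-456265) = 0*(1/276894) - 438764*(-1/456265) = 0 + 438764/456265 = 438764/456265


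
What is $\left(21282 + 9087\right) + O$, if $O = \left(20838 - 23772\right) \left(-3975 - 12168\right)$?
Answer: $47393931$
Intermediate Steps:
$O = 47363562$ ($O = \left(-2934\right) \left(-16143\right) = 47363562$)
$\left(21282 + 9087\right) + O = \left(21282 + 9087\right) + 47363562 = 30369 + 47363562 = 47393931$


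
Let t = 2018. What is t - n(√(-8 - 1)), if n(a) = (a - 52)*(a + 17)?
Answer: 2911 + 105*I ≈ 2911.0 + 105.0*I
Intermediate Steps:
n(a) = (-52 + a)*(17 + a)
t - n(√(-8 - 1)) = 2018 - (-884 + (√(-8 - 1))² - 35*√(-8 - 1)) = 2018 - (-884 + (√(-9))² - 105*I) = 2018 - (-884 + (3*I)² - 105*I) = 2018 - (-884 - 9 - 105*I) = 2018 - (-893 - 105*I) = 2018 + (893 + 105*I) = 2911 + 105*I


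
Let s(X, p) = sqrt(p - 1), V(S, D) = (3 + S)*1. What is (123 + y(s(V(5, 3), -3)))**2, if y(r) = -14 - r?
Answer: 11877 - 436*I ≈ 11877.0 - 436.0*I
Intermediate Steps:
V(S, D) = 3 + S
s(X, p) = sqrt(-1 + p)
(123 + y(s(V(5, 3), -3)))**2 = (123 + (-14 - sqrt(-1 - 3)))**2 = (123 + (-14 - sqrt(-4)))**2 = (123 + (-14 - 2*I))**2 = (109 - 2*I)**2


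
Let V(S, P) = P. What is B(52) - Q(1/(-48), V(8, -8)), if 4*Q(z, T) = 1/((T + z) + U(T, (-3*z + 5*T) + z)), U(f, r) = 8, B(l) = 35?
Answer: 47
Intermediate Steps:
Q(z, T) = 1/(4*(8 + T + z)) (Q(z, T) = 1/(4*((T + z) + 8)) = 1/(4*(8 + T + z)))
B(52) - Q(1/(-48), V(8, -8)) = 35 - 1/(4*(8 - 8 + 1/(-48))) = 35 - 1/(4*(8 - 8 - 1/48)) = 35 - 1/(4*(-1/48)) = 35 - (-48)/4 = 35 - 1*(-12) = 35 + 12 = 47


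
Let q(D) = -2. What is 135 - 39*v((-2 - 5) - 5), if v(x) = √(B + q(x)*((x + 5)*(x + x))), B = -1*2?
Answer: 135 - 507*I*√2 ≈ 135.0 - 717.01*I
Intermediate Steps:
B = -2
v(x) = √(-2 - 4*x*(5 + x)) (v(x) = √(-2 - 2*(x + 5)*(x + x)) = √(-2 - 2*(5 + x)*2*x) = √(-2 - 4*x*(5 + x)))
135 - 39*v((-2 - 5) - 5) = 135 - 39*√(-2 - 20*((-2 - 5) - 5) - 4*((-2 - 5) - 5)²) = 135 - 39*√(-2 - 20*(-7 - 5) - 4*(-7 - 5)²) = 135 - 39*√(-2 - 20*(-12) - 4*(-12)²) = 135 - 39*√(-2 + 240 - 4*144) = 135 - 39*√(-2 + 240 - 576) = 135 - 507*I*√2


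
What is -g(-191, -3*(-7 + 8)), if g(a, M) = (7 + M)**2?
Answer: -16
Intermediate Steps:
-g(-191, -3*(-7 + 8)) = -(7 - 3*(-7 + 8))**2 = -(7 - 3*1)**2 = -(7 - 3)**2 = -1*4**2 = -1*16 = -16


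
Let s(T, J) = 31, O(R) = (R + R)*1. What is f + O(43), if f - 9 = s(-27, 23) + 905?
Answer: 1031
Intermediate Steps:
O(R) = 2*R (O(R) = (2*R)*1 = 2*R)
f = 945 (f = 9 + (31 + 905) = 9 + 936 = 945)
f + O(43) = 945 + 2*43 = 945 + 86 = 1031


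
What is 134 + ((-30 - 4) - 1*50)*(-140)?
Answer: 11894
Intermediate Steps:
134 + ((-30 - 4) - 1*50)*(-140) = 134 + (-34 - 50)*(-140) = 134 - 84*(-140) = 134 + 11760 = 11894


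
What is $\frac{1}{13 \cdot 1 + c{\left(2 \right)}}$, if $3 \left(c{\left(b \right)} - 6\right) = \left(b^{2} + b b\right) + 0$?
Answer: $\frac{3}{65} \approx 0.046154$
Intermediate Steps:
$c{\left(b \right)} = 6 + \frac{2 b^{2}}{3}$ ($c{\left(b \right)} = 6 + \frac{\left(b^{2} + b b\right) + 0}{3} = 6 + \frac{\left(b^{2} + b^{2}\right) + 0}{3} = 6 + \frac{2 b^{2} + 0}{3} = 6 + \frac{2 b^{2}}{3}$)
$\frac{1}{13 \cdot 1 + c{\left(2 \right)}} = \frac{1}{13 \cdot 1 + \left(6 + \frac{2 \cdot 2^{2}}{3}\right)} = \frac{1}{13 + \left(6 + \frac{2}{3} \cdot 4\right)} = \frac{1}{13 + \left(6 + \frac{8}{3}\right)} = \frac{1}{13 + \frac{26}{3}} = \frac{1}{\frac{65}{3}} = \frac{3}{65}$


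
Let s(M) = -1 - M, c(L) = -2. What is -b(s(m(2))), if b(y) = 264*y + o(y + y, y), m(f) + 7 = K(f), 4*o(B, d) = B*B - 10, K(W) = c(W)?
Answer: -4347/2 ≈ -2173.5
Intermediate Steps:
K(W) = -2
o(B, d) = -5/2 + B²/4 (o(B, d) = (B*B - 10)/4 = (B² - 10)/4 = (-10 + B²)/4 = -5/2 + B²/4)
m(f) = -9 (m(f) = -7 - 2 = -9)
b(y) = -5/2 + y² + 264*y (b(y) = 264*y + (-5/2 + (y + y)²/4) = 264*y + (-5/2 + (2*y)²/4) = 264*y + (-5/2 + (4*y²)/4) = 264*y + (-5/2 + y²) = -5/2 + y² + 264*y)
-b(s(m(2))) = -(-5/2 + (-1 - 1*(-9))² + 264*(-1 - 1*(-9))) = -(-5/2 + (-1 + 9)² + 264*(-1 + 9)) = -(-5/2 + 8² + 264*8) = -(-5/2 + 64 + 2112) = -1*4347/2 = -4347/2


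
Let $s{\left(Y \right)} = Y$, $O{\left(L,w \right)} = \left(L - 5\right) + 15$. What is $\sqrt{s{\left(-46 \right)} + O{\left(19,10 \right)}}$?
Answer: $i \sqrt{17} \approx 4.1231 i$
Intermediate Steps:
$O{\left(L,w \right)} = 10 + L$ ($O{\left(L,w \right)} = \left(-5 + L\right) + 15 = 10 + L$)
$\sqrt{s{\left(-46 \right)} + O{\left(19,10 \right)}} = \sqrt{-46 + \left(10 + 19\right)} = \sqrt{-46 + 29} = \sqrt{-17} = i \sqrt{17}$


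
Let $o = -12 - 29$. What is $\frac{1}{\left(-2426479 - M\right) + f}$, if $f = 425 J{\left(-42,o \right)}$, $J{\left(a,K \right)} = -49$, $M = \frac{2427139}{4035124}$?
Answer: $- \frac{4035124}{9875177532835} \approx -4.0861 \cdot 10^{-7}$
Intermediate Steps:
$M = \frac{2427139}{4035124}$ ($M = 2427139 \cdot \frac{1}{4035124} = \frac{2427139}{4035124} \approx 0.6015$)
$o = -41$ ($o = -12 - 29 = -41$)
$f = -20825$ ($f = 425 \left(-49\right) = -20825$)
$\frac{1}{\left(-2426479 - M\right) + f} = \frac{1}{\left(-2426479 - \frac{2427139}{4035124}\right) - 20825} = \frac{1}{- \frac{9791146075535}{4035124} - 20825} = \frac{1}{- \frac{9875177532835}{4035124}} = - \frac{4035124}{9875177532835}$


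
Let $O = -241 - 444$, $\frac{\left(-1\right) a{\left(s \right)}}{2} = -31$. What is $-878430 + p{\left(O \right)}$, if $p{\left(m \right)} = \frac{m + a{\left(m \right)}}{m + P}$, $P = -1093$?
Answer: $- \frac{223121131}{254} \approx -8.7843 \cdot 10^{5}$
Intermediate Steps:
$a{\left(s \right)} = 62$ ($a{\left(s \right)} = \left(-2\right) \left(-31\right) = 62$)
$O = -685$ ($O = -241 - 444 = -685$)
$p{\left(m \right)} = \frac{62 + m}{-1093 + m}$ ($p{\left(m \right)} = \frac{m + 62}{m - 1093} = \frac{62 + m}{-1093 + m}$)
$-878430 + p{\left(O \right)} = -878430 + \frac{62 - 685}{-1093 - 685} = -878430 + \frac{1}{-1778} \left(-623\right) = -878430 - - \frac{89}{254} = -878430 + \frac{89}{254} = - \frac{223121131}{254}$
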